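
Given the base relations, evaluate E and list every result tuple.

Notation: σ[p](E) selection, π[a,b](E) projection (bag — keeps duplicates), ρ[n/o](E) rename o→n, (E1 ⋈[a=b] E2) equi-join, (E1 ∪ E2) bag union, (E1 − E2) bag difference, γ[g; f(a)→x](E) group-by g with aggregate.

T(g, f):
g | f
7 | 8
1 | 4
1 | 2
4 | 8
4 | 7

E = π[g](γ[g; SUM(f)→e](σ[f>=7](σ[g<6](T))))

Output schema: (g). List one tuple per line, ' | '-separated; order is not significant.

Row counts bottom-up:
  T → 5
  σ[g<6](T) → 4
  σ[f>=7](σ[g<6](T)) → 2
  γ[g; SUM(f)→e](σ[f>=7](σ[g<6](T))) → 1
  π[g](γ[g; SUM(f)→e](σ[f>=7](σ[g<6](T)))) → 1

== RESULT ==
g
4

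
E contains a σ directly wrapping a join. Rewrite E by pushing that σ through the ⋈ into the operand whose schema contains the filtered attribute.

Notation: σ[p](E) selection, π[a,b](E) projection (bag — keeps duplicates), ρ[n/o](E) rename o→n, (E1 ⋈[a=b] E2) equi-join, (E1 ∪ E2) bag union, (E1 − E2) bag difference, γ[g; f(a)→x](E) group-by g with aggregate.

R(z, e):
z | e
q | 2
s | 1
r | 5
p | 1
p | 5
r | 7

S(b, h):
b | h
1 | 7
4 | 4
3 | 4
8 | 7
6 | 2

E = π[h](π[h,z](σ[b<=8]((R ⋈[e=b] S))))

σ filters on b, owned by the right side.
E' = π[h](π[h,z]((R ⋈[e=b] σ[b<=8](S))))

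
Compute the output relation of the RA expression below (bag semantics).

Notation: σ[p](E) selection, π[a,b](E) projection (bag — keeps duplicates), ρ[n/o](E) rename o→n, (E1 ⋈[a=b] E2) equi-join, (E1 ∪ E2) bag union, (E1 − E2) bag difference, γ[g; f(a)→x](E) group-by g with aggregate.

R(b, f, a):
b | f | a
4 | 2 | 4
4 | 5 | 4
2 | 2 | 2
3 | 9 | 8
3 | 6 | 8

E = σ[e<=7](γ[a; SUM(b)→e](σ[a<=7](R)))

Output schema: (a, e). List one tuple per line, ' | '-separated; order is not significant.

Stepwise |·|:
  R → 5
  σ[a<=7](R) → 3
  γ[a; SUM(b)→e](σ[a<=7](R)) → 2
  σ[e<=7](γ[a; SUM(b)→e](σ[a<=7](R))) → 1

== RESULT ==
a | e
2 | 2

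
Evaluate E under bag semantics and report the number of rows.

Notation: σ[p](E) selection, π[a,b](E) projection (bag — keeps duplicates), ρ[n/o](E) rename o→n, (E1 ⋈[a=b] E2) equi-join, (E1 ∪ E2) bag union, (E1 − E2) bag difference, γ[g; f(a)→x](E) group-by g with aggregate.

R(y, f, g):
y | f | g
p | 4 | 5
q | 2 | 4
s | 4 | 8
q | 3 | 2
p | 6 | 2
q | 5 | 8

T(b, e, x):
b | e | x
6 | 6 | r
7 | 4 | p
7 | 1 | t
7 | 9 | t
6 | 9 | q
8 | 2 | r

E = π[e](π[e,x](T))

Per-node cardinality:
  T → 6
  π[e,x](T) → 6
  π[e](π[e,x](T)) → 6

|E| = 6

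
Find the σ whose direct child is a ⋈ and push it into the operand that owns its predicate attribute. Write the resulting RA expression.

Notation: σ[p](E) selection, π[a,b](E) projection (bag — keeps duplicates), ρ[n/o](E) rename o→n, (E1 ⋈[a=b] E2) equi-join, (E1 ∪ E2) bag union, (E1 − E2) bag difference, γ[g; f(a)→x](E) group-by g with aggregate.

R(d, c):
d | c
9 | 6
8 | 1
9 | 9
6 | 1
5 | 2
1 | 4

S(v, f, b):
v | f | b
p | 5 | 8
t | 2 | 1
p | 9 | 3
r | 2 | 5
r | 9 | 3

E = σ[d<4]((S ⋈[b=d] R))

σ filters on d, owned by the right side.
E' = (S ⋈[b=d] σ[d<4](R))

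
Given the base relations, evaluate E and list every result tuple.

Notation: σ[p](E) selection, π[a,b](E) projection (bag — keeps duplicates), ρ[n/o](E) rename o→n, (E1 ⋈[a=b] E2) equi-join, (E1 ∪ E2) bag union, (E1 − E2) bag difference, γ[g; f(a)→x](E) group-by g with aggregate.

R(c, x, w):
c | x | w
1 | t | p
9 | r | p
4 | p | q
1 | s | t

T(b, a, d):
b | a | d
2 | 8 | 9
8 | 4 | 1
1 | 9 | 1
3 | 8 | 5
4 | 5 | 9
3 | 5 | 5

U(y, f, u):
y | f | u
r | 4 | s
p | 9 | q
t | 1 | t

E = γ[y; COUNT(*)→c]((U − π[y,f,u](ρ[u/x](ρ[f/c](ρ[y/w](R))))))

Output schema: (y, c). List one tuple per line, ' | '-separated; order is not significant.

Subexpression sizes:
  U → 3
  R → 4
  ρ[y/w](R) → 4
  ρ[f/c](ρ[y/w](R)) → 4
  ρ[u/x](ρ[f/c](ρ[y/w](R))) → 4
  π[y,f,u](ρ[u/x](ρ[f/c](ρ[y/w](R)))) → 4
  (U − π[y,f,u](ρ[u/x](ρ[f/c](ρ[y/w](R))))) → 3
  γ[y; COUNT(*)→c]((U − π[y,f,u](ρ[u/x](ρ[f/c](ρ[y/w](R)))))) → 3

== RESULT ==
y | c
p | 1
r | 1
t | 1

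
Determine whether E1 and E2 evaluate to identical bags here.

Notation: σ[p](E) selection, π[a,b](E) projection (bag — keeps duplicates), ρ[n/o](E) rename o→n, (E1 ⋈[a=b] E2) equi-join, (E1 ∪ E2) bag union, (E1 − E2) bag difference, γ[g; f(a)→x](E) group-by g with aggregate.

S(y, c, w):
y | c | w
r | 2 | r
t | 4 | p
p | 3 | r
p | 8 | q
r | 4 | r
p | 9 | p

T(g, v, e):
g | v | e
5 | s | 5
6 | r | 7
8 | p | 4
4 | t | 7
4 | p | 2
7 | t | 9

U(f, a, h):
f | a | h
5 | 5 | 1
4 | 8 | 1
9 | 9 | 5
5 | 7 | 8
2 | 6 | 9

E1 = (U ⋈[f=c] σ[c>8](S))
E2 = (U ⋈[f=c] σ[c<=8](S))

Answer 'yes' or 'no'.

E1 stepwise |·|:
  U → 5
  S → 6
  σ[c>8](S) → 1
  (U ⋈[f=c] σ[c>8](S)) → 1
E2 stepwise |·|:
  U → 5
  S → 6
  σ[c<=8](S) → 5
  (U ⋈[f=c] σ[c<=8](S)) → 3

E1 result:
f | a | h | y | c | w
9 | 9 | 5 | p | 9 | p
E2 result:
f | a | h | y | c | w
2 | 6 | 9 | r | 2 | r
4 | 8 | 1 | r | 4 | r
4 | 8 | 1 | t | 4 | p
Witness: (2, 6, 9, 'r', 2, 'r') appears 0× in E1 but 1× in E2.

no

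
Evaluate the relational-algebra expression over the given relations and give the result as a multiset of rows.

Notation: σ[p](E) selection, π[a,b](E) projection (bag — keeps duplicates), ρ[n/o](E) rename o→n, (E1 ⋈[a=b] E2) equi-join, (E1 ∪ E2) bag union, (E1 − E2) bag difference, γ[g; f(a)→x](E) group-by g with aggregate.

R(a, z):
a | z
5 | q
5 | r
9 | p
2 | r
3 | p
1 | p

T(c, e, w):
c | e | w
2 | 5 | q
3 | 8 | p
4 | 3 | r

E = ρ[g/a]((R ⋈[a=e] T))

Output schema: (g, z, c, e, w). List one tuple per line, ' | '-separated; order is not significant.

Stepwise |·|:
  R → 6
  T → 3
  (R ⋈[a=e] T) → 3
  ρ[g/a]((R ⋈[a=e] T)) → 3

== RESULT ==
g | z | c | e | w
3 | p | 4 | 3 | r
5 | q | 2 | 5 | q
5 | r | 2 | 5 | q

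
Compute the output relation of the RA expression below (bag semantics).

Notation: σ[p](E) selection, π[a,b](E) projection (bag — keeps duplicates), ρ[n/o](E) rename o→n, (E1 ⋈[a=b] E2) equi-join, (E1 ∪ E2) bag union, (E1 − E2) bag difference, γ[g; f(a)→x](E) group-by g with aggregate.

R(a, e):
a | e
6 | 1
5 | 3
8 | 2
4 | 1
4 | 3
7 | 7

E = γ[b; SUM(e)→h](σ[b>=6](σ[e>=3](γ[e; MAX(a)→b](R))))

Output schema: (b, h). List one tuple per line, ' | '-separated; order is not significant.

Row counts bottom-up:
  R → 6
  γ[e; MAX(a)→b](R) → 4
  σ[e>=3](γ[e; MAX(a)→b](R)) → 2
  σ[b>=6](σ[e>=3](γ[e; MAX(a)→b](R))) → 1
  γ[b; SUM(e)→h](σ[b>=6](σ[e>=3](γ[e; MAX(a)→b](R)))) → 1

== RESULT ==
b | h
7 | 7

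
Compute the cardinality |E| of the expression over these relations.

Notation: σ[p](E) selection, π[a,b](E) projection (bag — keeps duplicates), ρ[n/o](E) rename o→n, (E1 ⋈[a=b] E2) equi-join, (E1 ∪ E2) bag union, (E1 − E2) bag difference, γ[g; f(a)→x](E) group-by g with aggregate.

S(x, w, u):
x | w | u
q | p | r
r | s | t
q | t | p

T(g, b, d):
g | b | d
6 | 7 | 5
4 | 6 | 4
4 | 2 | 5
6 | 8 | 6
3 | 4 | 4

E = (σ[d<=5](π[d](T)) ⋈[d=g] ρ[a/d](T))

Subexpression sizes:
  T → 5
  π[d](T) → 5
  σ[d<=5](π[d](T)) → 4
  T → 5
  ρ[a/d](T) → 5
  (σ[d<=5](π[d](T)) ⋈[d=g] ρ[a/d](T)) → 4

|E| = 4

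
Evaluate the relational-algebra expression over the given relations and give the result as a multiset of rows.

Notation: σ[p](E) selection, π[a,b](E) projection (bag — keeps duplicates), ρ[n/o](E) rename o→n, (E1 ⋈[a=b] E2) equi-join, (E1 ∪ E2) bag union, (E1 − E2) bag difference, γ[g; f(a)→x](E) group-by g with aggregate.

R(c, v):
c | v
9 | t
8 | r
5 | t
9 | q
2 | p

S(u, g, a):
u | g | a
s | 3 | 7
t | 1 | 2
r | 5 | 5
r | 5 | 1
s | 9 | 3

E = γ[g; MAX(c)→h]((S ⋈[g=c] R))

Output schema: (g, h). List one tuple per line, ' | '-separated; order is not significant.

Stepwise |·|:
  S → 5
  R → 5
  (S ⋈[g=c] R) → 4
  γ[g; MAX(c)→h]((S ⋈[g=c] R)) → 2

== RESULT ==
g | h
5 | 5
9 | 9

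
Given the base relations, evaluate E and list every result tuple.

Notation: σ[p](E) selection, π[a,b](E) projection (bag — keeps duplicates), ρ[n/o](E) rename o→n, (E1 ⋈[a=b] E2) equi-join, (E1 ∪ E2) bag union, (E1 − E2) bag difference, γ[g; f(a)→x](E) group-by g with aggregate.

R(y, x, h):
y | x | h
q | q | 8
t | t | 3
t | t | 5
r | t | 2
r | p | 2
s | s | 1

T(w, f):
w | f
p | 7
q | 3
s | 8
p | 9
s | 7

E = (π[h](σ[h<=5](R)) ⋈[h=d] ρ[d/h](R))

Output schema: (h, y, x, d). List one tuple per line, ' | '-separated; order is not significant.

Row counts bottom-up:
  R → 6
  σ[h<=5](R) → 5
  π[h](σ[h<=5](R)) → 5
  R → 6
  ρ[d/h](R) → 6
  (π[h](σ[h<=5](R)) ⋈[h=d] ρ[d/h](R)) → 7

== RESULT ==
h | y | x | d
1 | s | s | 1
2 | r | p | 2
2 | r | p | 2
2 | r | t | 2
2 | r | t | 2
3 | t | t | 3
5 | t | t | 5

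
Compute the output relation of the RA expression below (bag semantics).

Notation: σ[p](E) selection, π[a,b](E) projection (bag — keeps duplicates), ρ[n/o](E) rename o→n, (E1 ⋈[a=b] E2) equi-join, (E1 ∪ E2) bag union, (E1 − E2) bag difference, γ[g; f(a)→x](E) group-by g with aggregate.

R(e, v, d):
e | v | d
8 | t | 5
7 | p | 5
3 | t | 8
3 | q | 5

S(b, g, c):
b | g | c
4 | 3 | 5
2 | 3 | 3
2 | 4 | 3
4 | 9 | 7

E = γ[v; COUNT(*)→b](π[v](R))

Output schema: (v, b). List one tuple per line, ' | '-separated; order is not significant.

Subexpression sizes:
  R → 4
  π[v](R) → 4
  γ[v; COUNT(*)→b](π[v](R)) → 3

== RESULT ==
v | b
p | 1
q | 1
t | 2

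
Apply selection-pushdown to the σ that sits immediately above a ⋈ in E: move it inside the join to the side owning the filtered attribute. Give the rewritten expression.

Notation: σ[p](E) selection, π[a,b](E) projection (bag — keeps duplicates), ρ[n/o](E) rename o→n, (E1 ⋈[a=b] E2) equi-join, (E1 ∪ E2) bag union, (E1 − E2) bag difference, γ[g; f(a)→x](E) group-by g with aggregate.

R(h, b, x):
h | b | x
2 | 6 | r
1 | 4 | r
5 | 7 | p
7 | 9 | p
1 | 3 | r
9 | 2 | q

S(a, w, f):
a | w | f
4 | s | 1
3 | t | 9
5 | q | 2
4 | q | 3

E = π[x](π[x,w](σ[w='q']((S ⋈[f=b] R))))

σ filters on w, owned by the left side.
E' = π[x](π[x,w]((σ[w='q'](S) ⋈[f=b] R)))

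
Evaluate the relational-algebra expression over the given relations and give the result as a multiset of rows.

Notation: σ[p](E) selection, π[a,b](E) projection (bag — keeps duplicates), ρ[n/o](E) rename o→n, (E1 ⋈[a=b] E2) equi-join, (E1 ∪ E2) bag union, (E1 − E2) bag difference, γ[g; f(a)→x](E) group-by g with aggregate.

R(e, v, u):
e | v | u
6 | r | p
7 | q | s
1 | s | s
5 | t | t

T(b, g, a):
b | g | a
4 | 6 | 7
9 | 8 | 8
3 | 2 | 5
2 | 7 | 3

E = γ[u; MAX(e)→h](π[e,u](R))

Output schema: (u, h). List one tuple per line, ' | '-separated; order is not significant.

Per-node cardinality:
  R → 4
  π[e,u](R) → 4
  γ[u; MAX(e)→h](π[e,u](R)) → 3

== RESULT ==
u | h
p | 6
s | 7
t | 5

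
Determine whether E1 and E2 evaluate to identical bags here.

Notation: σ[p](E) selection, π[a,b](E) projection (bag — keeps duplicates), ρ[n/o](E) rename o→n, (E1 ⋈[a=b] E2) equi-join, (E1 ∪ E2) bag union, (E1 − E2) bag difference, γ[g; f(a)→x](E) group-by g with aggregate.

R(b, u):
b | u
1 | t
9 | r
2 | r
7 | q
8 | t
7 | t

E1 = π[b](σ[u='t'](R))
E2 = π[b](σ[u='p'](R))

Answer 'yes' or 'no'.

E1 row counts bottom-up:
  R → 6
  σ[u='t'](R) → 3
  π[b](σ[u='t'](R)) → 3
E2 row counts bottom-up:
  R → 6
  σ[u='p'](R) → 0
  π[b](σ[u='p'](R)) → 0

E1 result:
b
1
7
8
E2 result:
b
(0 rows)
Witness: (1,) appears 1× in E1 but 0× in E2.

no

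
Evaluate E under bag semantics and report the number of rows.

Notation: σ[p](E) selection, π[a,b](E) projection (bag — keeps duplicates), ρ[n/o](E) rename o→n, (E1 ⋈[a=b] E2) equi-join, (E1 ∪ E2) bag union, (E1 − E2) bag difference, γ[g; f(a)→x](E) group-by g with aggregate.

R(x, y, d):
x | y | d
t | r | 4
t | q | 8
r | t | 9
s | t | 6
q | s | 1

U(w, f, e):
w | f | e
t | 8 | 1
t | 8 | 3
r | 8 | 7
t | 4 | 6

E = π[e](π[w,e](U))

Subexpression sizes:
  U → 4
  π[w,e](U) → 4
  π[e](π[w,e](U)) → 4

|E| = 4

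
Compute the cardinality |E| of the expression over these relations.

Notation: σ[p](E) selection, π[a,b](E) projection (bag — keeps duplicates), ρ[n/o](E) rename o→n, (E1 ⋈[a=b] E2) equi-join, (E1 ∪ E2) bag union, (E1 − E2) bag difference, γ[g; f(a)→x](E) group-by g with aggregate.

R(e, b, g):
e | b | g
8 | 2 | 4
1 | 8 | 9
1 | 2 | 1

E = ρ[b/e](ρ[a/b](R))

Stepwise |·|:
  R → 3
  ρ[a/b](R) → 3
  ρ[b/e](ρ[a/b](R)) → 3

|E| = 3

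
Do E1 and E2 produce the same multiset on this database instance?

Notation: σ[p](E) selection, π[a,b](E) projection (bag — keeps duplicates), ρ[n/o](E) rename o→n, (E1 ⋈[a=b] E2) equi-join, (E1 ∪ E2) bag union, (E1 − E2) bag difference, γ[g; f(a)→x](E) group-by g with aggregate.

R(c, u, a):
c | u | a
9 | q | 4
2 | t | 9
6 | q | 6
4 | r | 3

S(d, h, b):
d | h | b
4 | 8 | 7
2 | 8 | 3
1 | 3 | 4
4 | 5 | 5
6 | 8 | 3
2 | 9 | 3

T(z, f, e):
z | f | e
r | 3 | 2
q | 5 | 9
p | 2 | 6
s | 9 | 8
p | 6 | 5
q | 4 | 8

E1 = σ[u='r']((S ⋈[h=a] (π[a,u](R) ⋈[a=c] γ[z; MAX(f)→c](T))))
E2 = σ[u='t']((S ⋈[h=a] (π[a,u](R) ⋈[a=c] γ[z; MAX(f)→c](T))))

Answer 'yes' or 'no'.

E1 per-node cardinality:
  S → 6
  R → 4
  π[a,u](R) → 4
  T → 6
  γ[z; MAX(f)→c](T) → 4
  (π[a,u](R) ⋈[a=c] γ[z; MAX(f)→c](T)) → 3
  (S ⋈[h=a] (π[a,u](R) ⋈[a=c] γ[z; MAX(f)→c](T))) → 2
  σ[u='r']((S ⋈[h=a] (π[a,u](R) ⋈[a=c] γ[z; MAX(f)→c](T)))) → 1
E2 per-node cardinality:
  S → 6
  R → 4
  π[a,u](R) → 4
  T → 6
  γ[z; MAX(f)→c](T) → 4
  (π[a,u](R) ⋈[a=c] γ[z; MAX(f)→c](T)) → 3
  (S ⋈[h=a] (π[a,u](R) ⋈[a=c] γ[z; MAX(f)→c](T))) → 2
  σ[u='t']((S ⋈[h=a] (π[a,u](R) ⋈[a=c] γ[z; MAX(f)→c](T)))) → 1

E1 result:
d | h | b | a | u | z | c
1 | 3 | 4 | 3 | r | r | 3
E2 result:
d | h | b | a | u | z | c
2 | 9 | 3 | 9 | t | s | 9
Witness: (2, 9, 3, 9, 't', 's', 9) appears 0× in E1 but 1× in E2.

no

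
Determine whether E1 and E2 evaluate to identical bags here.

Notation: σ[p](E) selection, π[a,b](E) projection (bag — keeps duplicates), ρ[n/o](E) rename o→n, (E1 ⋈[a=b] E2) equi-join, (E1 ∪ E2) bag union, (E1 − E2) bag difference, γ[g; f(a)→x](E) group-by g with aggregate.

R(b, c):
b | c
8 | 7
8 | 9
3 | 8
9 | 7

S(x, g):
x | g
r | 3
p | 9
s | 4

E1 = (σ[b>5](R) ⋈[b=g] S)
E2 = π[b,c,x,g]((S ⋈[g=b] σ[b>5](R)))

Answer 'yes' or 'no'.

E1 row counts bottom-up:
  R → 4
  σ[b>5](R) → 3
  S → 3
  (σ[b>5](R) ⋈[b=g] S) → 1
E2 row counts bottom-up:
  S → 3
  R → 4
  σ[b>5](R) → 3
  (S ⋈[g=b] σ[b>5](R)) → 1
  π[b,c,x,g]((S ⋈[g=b] σ[b>5](R))) → 1

E1 and E2 produce the same multiset:
b | c | x | g
9 | 7 | p | 9

yes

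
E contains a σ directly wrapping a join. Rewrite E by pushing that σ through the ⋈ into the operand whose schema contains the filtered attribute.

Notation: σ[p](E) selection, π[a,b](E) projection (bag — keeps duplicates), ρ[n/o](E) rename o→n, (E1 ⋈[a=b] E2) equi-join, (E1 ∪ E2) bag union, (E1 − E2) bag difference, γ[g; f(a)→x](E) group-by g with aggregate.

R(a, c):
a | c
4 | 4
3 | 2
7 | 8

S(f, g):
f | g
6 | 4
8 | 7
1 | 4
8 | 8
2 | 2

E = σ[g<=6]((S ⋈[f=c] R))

σ filters on g, owned by the left side.
E' = (σ[g<=6](S) ⋈[f=c] R)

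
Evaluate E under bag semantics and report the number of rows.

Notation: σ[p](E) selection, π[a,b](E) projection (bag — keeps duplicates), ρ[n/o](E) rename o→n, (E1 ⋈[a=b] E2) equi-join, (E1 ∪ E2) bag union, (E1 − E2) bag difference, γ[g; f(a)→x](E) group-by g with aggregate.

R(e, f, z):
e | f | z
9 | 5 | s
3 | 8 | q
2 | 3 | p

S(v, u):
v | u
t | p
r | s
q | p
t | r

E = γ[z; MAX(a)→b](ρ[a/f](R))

Row counts bottom-up:
  R → 3
  ρ[a/f](R) → 3
  γ[z; MAX(a)→b](ρ[a/f](R)) → 3

|E| = 3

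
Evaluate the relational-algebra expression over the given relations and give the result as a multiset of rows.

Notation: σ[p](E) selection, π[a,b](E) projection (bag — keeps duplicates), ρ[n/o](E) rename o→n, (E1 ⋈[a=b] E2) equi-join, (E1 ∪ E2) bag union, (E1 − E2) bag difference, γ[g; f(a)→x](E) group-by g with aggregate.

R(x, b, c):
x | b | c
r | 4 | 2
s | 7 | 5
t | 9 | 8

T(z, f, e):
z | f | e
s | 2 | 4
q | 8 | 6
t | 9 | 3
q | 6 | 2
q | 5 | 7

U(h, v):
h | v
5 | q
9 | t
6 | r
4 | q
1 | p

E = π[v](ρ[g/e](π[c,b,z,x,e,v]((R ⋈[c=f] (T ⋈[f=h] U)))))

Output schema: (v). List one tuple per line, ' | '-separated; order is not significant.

Per-node cardinality:
  R → 3
  T → 5
  U → 5
  (T ⋈[f=h] U) → 3
  (R ⋈[c=f] (T ⋈[f=h] U)) → 1
  π[c,b,z,x,e,v]((R ⋈[c=f] (T ⋈[f=h] U))) → 1
  ρ[g/e](π[c,b,z,x,e,v]((R ⋈[c=f] (T ⋈[f=h] U)))) → 1
  π[v](ρ[g/e](π[c,b,z,x,e,v]((R ⋈[c=f] (T ⋈[f=h] U))))) → 1

== RESULT ==
v
q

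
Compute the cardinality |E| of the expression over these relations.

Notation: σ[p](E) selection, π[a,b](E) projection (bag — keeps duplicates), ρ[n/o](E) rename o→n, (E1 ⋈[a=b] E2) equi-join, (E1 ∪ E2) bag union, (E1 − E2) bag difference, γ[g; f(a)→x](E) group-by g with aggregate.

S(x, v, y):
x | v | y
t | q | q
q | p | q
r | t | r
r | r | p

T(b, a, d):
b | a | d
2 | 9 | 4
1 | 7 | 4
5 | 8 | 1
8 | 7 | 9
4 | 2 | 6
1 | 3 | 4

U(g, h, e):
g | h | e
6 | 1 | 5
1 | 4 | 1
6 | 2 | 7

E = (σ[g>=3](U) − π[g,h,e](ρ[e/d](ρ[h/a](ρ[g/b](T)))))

Row counts bottom-up:
  U → 3
  σ[g>=3](U) → 2
  T → 6
  ρ[g/b](T) → 6
  ρ[h/a](ρ[g/b](T)) → 6
  ρ[e/d](ρ[h/a](ρ[g/b](T))) → 6
  π[g,h,e](ρ[e/d](ρ[h/a](ρ[g/b](T)))) → 6
  (σ[g>=3](U) − π[g,h,e](ρ[e/d](ρ[h/a](ρ[g/b](T))))) → 2

|E| = 2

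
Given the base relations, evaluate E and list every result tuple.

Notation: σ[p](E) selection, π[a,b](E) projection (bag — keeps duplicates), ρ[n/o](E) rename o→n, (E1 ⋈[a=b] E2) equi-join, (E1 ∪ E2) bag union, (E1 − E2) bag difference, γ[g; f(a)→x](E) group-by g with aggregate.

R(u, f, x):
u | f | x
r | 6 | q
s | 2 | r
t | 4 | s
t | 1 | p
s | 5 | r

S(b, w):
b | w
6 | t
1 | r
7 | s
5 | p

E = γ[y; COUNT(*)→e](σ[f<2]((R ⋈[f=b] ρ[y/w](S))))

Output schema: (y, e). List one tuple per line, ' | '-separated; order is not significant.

Per-node cardinality:
  R → 5
  S → 4
  ρ[y/w](S) → 4
  (R ⋈[f=b] ρ[y/w](S)) → 3
  σ[f<2]((R ⋈[f=b] ρ[y/w](S))) → 1
  γ[y; COUNT(*)→e](σ[f<2]((R ⋈[f=b] ρ[y/w](S)))) → 1

== RESULT ==
y | e
r | 1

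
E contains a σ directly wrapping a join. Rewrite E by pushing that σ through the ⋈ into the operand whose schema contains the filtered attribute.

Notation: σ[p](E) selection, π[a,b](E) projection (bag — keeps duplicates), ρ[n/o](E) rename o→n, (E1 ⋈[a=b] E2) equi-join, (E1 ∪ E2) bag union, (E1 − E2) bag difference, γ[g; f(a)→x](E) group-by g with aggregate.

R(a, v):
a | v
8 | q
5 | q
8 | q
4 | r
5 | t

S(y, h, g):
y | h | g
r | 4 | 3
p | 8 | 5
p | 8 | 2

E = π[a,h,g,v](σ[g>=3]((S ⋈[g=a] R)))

σ filters on g, owned by the left side.
E' = π[a,h,g,v]((σ[g>=3](S) ⋈[g=a] R))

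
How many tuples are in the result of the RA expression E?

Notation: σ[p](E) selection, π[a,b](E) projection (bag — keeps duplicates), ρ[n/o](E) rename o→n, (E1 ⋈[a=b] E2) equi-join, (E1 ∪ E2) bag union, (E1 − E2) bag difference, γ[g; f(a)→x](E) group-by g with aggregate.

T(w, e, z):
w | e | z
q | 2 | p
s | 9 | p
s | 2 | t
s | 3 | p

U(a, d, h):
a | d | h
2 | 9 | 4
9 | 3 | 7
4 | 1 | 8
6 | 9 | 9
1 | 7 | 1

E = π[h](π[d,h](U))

Subexpression sizes:
  U → 5
  π[d,h](U) → 5
  π[h](π[d,h](U)) → 5

|E| = 5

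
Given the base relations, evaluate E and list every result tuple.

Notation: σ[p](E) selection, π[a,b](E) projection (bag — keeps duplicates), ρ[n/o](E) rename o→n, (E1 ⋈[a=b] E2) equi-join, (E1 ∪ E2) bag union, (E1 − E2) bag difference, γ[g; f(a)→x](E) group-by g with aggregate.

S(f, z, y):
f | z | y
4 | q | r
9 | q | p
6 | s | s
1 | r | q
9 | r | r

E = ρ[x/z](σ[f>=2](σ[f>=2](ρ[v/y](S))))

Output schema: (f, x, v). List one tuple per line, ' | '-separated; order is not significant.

Row counts bottom-up:
  S → 5
  ρ[v/y](S) → 5
  σ[f>=2](ρ[v/y](S)) → 4
  σ[f>=2](σ[f>=2](ρ[v/y](S))) → 4
  ρ[x/z](σ[f>=2](σ[f>=2](ρ[v/y](S)))) → 4

== RESULT ==
f | x | v
4 | q | r
6 | s | s
9 | q | p
9 | r | r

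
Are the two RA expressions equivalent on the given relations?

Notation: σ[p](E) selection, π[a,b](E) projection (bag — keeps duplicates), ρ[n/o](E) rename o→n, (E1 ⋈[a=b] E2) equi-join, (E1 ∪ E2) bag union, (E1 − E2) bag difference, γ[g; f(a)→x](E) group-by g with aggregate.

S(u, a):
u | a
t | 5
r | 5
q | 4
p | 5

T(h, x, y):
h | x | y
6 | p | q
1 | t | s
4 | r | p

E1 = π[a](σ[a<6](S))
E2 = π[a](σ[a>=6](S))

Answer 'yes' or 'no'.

E1 per-node cardinality:
  S → 4
  σ[a<6](S) → 4
  π[a](σ[a<6](S)) → 4
E2 per-node cardinality:
  S → 4
  σ[a>=6](S) → 0
  π[a](σ[a>=6](S)) → 0

E1 result:
a
4
5
5
5
E2 result:
a
(0 rows)
Witness: (4,) appears 1× in E1 but 0× in E2.

no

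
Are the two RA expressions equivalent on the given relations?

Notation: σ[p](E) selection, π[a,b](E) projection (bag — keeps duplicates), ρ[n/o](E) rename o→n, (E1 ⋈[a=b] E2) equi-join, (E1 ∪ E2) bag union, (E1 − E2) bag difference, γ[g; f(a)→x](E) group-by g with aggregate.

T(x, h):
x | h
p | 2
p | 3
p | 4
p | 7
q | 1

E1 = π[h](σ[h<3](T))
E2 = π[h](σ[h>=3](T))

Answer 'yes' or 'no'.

E1 per-node cardinality:
  T → 5
  σ[h<3](T) → 2
  π[h](σ[h<3](T)) → 2
E2 per-node cardinality:
  T → 5
  σ[h>=3](T) → 3
  π[h](σ[h>=3](T)) → 3

E1 result:
h
1
2
E2 result:
h
3
4
7
Witness: (1,) appears 1× in E1 but 0× in E2.

no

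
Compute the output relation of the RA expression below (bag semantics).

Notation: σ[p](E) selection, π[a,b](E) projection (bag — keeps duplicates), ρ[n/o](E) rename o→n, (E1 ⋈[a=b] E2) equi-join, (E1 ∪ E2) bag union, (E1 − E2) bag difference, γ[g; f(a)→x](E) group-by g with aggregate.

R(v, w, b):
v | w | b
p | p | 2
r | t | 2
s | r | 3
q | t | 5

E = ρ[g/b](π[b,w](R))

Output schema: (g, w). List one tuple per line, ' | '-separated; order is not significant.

Subexpression sizes:
  R → 4
  π[b,w](R) → 4
  ρ[g/b](π[b,w](R)) → 4

== RESULT ==
g | w
2 | p
2 | t
3 | r
5 | t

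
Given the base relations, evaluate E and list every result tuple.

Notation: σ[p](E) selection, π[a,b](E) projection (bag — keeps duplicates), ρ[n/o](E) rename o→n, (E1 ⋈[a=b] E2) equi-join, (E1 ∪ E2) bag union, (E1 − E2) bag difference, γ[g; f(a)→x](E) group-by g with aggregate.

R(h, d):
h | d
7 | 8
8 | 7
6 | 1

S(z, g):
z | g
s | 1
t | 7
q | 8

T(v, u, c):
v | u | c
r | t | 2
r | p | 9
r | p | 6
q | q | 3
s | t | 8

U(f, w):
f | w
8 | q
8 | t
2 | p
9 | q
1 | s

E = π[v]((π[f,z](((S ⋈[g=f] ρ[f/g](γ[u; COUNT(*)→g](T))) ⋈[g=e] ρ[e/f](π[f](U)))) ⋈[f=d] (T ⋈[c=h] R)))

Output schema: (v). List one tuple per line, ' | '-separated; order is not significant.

Row counts bottom-up:
  S → 3
  T → 5
  γ[u; COUNT(*)→g](T) → 3
  ρ[f/g](γ[u; COUNT(*)→g](T)) → 3
  (S ⋈[g=f] ρ[f/g](γ[u; COUNT(*)→g](T))) → 1
  U → 5
  π[f](U) → 5
  ρ[e/f](π[f](U)) → 5
  ((S ⋈[g=f] ρ[f/g](γ[u; COUNT(*)→g](T))) ⋈[g=e] ρ[e/f](π[f](U))) → 1
  π[f,z](((S ⋈[g=f] ρ[f/g](γ[u; COUNT(*)→g](T))) ⋈[g=e] ρ[e/f](π[f](U)))) → 1
  T → 5
  R → 3
  (T ⋈[c=h] R) → 2
  (π[f,z](((S ⋈[g=f] ρ[f/g](γ[u; COUNT(*)→g](T))) ⋈[g=e] ρ[e/f](π[f](U)))) ⋈[f=d] (T ⋈[c=h] R)) → 1
  π[v]((π[f,z](((S ⋈[g=f] ρ[f/g](γ[u; COUNT(*)→g](T))) ⋈[g=e] ρ[e/f](π[f](U)))) ⋈[f=d] (T ⋈[c=h] R))) → 1

== RESULT ==
v
r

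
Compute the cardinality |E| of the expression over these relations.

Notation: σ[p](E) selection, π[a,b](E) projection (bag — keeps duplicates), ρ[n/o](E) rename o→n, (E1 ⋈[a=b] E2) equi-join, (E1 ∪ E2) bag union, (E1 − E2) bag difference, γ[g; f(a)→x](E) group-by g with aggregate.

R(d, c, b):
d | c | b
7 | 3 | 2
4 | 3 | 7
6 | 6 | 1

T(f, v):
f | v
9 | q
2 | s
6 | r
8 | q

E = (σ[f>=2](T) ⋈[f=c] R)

Row counts bottom-up:
  T → 4
  σ[f>=2](T) → 4
  R → 3
  (σ[f>=2](T) ⋈[f=c] R) → 1

|E| = 1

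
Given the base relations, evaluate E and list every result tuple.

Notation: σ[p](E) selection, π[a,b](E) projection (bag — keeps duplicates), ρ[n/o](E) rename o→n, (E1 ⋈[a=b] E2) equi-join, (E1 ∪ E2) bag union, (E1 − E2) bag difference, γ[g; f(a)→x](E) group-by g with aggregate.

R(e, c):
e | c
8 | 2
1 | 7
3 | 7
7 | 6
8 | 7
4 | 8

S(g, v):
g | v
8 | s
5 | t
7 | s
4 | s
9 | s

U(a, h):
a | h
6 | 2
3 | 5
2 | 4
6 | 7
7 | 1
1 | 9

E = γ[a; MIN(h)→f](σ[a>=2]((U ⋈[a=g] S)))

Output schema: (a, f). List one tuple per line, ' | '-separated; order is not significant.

Row counts bottom-up:
  U → 6
  S → 5
  (U ⋈[a=g] S) → 1
  σ[a>=2]((U ⋈[a=g] S)) → 1
  γ[a; MIN(h)→f](σ[a>=2]((U ⋈[a=g] S))) → 1

== RESULT ==
a | f
7 | 1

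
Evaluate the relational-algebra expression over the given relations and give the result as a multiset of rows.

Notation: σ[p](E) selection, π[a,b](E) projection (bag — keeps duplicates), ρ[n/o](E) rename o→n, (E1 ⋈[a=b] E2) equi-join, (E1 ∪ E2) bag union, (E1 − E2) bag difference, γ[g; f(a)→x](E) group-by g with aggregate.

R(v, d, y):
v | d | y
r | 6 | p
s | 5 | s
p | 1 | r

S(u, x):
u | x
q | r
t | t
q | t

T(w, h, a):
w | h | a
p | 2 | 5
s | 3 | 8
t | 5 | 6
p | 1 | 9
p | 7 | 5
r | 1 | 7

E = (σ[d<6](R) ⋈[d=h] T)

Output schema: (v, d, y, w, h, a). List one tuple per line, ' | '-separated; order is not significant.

Row counts bottom-up:
  R → 3
  σ[d<6](R) → 2
  T → 6
  (σ[d<6](R) ⋈[d=h] T) → 3

== RESULT ==
v | d | y | w | h | a
p | 1 | r | p | 1 | 9
p | 1 | r | r | 1 | 7
s | 5 | s | t | 5 | 6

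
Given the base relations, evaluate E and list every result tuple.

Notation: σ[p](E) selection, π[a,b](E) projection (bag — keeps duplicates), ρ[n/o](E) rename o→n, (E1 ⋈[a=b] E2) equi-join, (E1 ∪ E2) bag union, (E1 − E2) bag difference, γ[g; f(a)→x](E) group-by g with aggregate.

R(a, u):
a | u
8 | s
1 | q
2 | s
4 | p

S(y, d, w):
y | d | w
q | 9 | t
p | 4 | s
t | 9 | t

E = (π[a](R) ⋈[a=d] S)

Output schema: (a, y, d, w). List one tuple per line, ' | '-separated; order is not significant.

Row counts bottom-up:
  R → 4
  π[a](R) → 4
  S → 3
  (π[a](R) ⋈[a=d] S) → 1

== RESULT ==
a | y | d | w
4 | p | 4 | s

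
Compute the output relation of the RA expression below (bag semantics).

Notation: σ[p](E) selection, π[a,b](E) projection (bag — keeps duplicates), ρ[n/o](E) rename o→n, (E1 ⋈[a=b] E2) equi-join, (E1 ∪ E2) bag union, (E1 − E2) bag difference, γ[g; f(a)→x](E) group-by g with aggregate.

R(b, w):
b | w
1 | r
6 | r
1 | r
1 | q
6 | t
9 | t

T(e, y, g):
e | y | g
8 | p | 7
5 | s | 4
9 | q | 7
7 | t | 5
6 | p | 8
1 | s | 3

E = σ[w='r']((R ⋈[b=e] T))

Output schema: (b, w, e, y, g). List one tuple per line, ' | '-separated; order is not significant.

Subexpression sizes:
  R → 6
  T → 6
  (R ⋈[b=e] T) → 6
  σ[w='r']((R ⋈[b=e] T)) → 3

== RESULT ==
b | w | e | y | g
1 | r | 1 | s | 3
1 | r | 1 | s | 3
6 | r | 6 | p | 8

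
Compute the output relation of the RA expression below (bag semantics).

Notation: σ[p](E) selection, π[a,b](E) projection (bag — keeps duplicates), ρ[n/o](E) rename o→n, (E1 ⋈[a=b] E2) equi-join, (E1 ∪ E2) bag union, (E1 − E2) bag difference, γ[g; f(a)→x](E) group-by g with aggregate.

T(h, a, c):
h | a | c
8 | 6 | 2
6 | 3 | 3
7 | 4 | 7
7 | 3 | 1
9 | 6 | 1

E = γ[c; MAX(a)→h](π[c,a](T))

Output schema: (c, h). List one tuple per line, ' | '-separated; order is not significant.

Subexpression sizes:
  T → 5
  π[c,a](T) → 5
  γ[c; MAX(a)→h](π[c,a](T)) → 4

== RESULT ==
c | h
1 | 6
2 | 6
3 | 3
7 | 4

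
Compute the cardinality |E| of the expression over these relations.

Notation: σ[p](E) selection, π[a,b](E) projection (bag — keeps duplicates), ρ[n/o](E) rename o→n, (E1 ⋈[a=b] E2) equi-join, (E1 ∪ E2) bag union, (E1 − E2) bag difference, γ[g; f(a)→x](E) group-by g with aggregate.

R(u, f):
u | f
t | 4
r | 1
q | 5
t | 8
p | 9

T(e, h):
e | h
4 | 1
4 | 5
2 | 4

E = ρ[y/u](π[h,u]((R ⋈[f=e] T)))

Subexpression sizes:
  R → 5
  T → 3
  (R ⋈[f=e] T) → 2
  π[h,u]((R ⋈[f=e] T)) → 2
  ρ[y/u](π[h,u]((R ⋈[f=e] T))) → 2

|E| = 2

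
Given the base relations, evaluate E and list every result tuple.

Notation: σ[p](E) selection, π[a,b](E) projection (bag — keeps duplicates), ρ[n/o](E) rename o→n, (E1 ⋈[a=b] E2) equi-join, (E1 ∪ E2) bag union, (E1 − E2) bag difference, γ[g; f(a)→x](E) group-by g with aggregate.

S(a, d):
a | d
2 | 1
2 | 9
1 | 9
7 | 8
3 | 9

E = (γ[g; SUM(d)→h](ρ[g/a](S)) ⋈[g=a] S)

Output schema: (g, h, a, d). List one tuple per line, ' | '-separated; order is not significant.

Stepwise |·|:
  S → 5
  ρ[g/a](S) → 5
  γ[g; SUM(d)→h](ρ[g/a](S)) → 4
  S → 5
  (γ[g; SUM(d)→h](ρ[g/a](S)) ⋈[g=a] S) → 5

== RESULT ==
g | h | a | d
1 | 9 | 1 | 9
2 | 10 | 2 | 1
2 | 10 | 2 | 9
3 | 9 | 3 | 9
7 | 8 | 7 | 8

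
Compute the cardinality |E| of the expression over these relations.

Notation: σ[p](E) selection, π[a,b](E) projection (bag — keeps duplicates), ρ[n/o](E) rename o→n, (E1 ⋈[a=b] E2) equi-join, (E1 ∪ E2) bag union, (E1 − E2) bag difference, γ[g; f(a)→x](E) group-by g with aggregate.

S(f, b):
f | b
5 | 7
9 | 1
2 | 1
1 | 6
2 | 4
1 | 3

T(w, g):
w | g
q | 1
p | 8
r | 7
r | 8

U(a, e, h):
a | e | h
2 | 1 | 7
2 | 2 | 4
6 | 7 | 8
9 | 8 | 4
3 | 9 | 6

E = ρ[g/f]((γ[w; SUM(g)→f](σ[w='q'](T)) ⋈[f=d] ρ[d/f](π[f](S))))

Per-node cardinality:
  T → 4
  σ[w='q'](T) → 1
  γ[w; SUM(g)→f](σ[w='q'](T)) → 1
  S → 6
  π[f](S) → 6
  ρ[d/f](π[f](S)) → 6
  (γ[w; SUM(g)→f](σ[w='q'](T)) ⋈[f=d] ρ[d/f](π[f](S))) → 2
  ρ[g/f]((γ[w; SUM(g)→f](σ[w='q'](T)) ⋈[f=d] ρ[d/f](π[f](S)))) → 2

|E| = 2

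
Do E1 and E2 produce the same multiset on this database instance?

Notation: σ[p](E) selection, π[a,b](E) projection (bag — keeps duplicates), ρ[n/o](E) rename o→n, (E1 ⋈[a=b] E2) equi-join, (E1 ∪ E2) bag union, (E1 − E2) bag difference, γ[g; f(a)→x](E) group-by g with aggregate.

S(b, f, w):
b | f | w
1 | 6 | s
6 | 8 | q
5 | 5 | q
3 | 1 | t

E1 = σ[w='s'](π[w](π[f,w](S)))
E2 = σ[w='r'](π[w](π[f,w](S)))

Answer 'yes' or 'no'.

E1 stepwise |·|:
  S → 4
  π[f,w](S) → 4
  π[w](π[f,w](S)) → 4
  σ[w='s'](π[w](π[f,w](S))) → 1
E2 stepwise |·|:
  S → 4
  π[f,w](S) → 4
  π[w](π[f,w](S)) → 4
  σ[w='r'](π[w](π[f,w](S))) → 0

E1 result:
w
s
E2 result:
w
(0 rows)
Witness: ('s',) appears 1× in E1 but 0× in E2.

no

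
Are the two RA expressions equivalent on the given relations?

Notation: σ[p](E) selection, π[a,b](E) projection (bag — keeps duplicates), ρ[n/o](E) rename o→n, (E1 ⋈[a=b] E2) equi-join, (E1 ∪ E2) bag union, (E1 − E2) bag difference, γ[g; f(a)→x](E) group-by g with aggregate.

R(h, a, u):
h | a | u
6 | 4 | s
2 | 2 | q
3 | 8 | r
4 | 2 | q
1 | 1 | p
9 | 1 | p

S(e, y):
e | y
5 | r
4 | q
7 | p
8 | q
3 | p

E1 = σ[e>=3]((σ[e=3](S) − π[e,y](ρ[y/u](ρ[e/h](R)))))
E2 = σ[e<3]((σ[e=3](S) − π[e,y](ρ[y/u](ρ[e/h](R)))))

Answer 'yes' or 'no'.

E1 per-node cardinality:
  S → 5
  σ[e=3](S) → 1
  R → 6
  ρ[e/h](R) → 6
  ρ[y/u](ρ[e/h](R)) → 6
  π[e,y](ρ[y/u](ρ[e/h](R))) → 6
  (σ[e=3](S) − π[e,y](ρ[y/u](ρ[e/h](R)))) → 1
  σ[e>=3]((σ[e=3](S) − π[e,y](ρ[y/u](ρ[e/h](R))))) → 1
E2 per-node cardinality:
  S → 5
  σ[e=3](S) → 1
  R → 6
  ρ[e/h](R) → 6
  ρ[y/u](ρ[e/h](R)) → 6
  π[e,y](ρ[y/u](ρ[e/h](R))) → 6
  (σ[e=3](S) − π[e,y](ρ[y/u](ρ[e/h](R)))) → 1
  σ[e<3]((σ[e=3](S) − π[e,y](ρ[y/u](ρ[e/h](R))))) → 0

E1 result:
e | y
3 | p
E2 result:
e | y
(0 rows)
Witness: (3, 'p') appears 1× in E1 but 0× in E2.

no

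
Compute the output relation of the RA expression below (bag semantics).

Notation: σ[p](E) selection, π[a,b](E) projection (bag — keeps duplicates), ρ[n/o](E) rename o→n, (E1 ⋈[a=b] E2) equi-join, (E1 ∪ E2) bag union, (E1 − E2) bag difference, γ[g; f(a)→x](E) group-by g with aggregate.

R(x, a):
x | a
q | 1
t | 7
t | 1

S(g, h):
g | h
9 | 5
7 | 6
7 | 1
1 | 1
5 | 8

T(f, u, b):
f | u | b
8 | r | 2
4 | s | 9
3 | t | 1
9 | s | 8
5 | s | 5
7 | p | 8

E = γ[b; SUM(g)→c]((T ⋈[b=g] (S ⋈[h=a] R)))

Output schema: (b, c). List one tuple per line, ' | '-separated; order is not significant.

Per-node cardinality:
  T → 6
  S → 5
  R → 3
  (S ⋈[h=a] R) → 4
  (T ⋈[b=g] (S ⋈[h=a] R)) → 2
  γ[b; SUM(g)→c]((T ⋈[b=g] (S ⋈[h=a] R))) → 1

== RESULT ==
b | c
1 | 2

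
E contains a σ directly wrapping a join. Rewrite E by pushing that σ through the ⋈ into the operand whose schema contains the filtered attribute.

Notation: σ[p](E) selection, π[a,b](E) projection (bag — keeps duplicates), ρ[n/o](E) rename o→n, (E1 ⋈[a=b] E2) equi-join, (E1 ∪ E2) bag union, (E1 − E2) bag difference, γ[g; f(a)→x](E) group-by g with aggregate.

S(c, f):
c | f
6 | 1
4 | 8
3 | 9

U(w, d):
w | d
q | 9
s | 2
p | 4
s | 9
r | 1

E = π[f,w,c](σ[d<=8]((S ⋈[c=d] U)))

σ filters on d, owned by the right side.
E' = π[f,w,c]((S ⋈[c=d] σ[d<=8](U)))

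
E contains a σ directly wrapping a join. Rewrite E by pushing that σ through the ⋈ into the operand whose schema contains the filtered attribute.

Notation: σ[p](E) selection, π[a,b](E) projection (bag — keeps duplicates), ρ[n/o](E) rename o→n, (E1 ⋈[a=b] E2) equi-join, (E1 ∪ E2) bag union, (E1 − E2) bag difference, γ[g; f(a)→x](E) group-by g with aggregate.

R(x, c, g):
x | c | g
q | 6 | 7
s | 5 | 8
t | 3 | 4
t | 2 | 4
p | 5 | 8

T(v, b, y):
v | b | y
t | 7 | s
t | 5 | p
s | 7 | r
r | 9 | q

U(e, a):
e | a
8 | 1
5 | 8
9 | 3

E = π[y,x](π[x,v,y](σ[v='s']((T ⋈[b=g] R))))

σ filters on v, owned by the left side.
E' = π[y,x](π[x,v,y]((σ[v='s'](T) ⋈[b=g] R)))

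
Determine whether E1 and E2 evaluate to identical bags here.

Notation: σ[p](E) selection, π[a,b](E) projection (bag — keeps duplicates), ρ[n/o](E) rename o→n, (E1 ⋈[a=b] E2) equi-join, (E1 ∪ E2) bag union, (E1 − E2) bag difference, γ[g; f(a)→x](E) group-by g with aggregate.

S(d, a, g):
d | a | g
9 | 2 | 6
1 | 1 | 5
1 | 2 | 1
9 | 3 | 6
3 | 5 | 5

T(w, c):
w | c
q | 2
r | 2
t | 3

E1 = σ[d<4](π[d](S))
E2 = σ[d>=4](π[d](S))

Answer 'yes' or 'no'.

E1 per-node cardinality:
  S → 5
  π[d](S) → 5
  σ[d<4](π[d](S)) → 3
E2 per-node cardinality:
  S → 5
  π[d](S) → 5
  σ[d>=4](π[d](S)) → 2

E1 result:
d
1
1
3
E2 result:
d
9
9
Witness: (1,) appears 2× in E1 but 0× in E2.

no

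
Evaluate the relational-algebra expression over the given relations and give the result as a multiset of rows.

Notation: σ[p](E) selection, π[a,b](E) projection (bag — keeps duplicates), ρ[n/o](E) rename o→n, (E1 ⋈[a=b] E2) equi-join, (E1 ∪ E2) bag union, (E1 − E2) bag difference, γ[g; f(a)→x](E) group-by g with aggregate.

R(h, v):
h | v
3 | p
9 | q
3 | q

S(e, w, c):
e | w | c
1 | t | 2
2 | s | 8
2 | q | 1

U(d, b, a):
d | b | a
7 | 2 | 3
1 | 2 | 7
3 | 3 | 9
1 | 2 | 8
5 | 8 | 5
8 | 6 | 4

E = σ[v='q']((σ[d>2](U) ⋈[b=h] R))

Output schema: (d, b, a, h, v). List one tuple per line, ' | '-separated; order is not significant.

Subexpression sizes:
  U → 6
  σ[d>2](U) → 4
  R → 3
  (σ[d>2](U) ⋈[b=h] R) → 2
  σ[v='q']((σ[d>2](U) ⋈[b=h] R)) → 1

== RESULT ==
d | b | a | h | v
3 | 3 | 9 | 3 | q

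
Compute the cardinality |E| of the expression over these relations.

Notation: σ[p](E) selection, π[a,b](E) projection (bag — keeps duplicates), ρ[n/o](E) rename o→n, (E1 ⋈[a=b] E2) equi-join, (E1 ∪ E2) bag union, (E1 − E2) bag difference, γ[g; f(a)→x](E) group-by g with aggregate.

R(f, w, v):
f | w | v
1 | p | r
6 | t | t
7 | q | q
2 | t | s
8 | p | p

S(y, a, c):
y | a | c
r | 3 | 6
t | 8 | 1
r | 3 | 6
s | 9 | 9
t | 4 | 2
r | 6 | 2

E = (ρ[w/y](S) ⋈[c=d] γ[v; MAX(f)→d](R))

Stepwise |·|:
  S → 6
  ρ[w/y](S) → 6
  R → 5
  γ[v; MAX(f)→d](R) → 5
  (ρ[w/y](S) ⋈[c=d] γ[v; MAX(f)→d](R)) → 5

|E| = 5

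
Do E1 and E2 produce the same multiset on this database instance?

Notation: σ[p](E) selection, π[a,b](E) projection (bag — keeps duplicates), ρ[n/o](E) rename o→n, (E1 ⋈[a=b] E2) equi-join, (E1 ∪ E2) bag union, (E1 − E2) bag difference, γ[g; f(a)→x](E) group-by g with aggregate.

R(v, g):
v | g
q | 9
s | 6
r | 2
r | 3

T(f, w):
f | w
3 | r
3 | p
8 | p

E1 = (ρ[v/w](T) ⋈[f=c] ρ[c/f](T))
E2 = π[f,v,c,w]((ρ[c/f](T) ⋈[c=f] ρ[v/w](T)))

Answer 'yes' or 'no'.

E1 per-node cardinality:
  T → 3
  ρ[v/w](T) → 3
  T → 3
  ρ[c/f](T) → 3
  (ρ[v/w](T) ⋈[f=c] ρ[c/f](T)) → 5
E2 per-node cardinality:
  T → 3
  ρ[c/f](T) → 3
  T → 3
  ρ[v/w](T) → 3
  (ρ[c/f](T) ⋈[c=f] ρ[v/w](T)) → 5
  π[f,v,c,w]((ρ[c/f](T) ⋈[c=f] ρ[v/w](T))) → 5

E1 and E2 produce the same multiset:
f | v | c | w
3 | p | 3 | p
3 | p | 3 | r
3 | r | 3 | p
3 | r | 3 | r
8 | p | 8 | p

yes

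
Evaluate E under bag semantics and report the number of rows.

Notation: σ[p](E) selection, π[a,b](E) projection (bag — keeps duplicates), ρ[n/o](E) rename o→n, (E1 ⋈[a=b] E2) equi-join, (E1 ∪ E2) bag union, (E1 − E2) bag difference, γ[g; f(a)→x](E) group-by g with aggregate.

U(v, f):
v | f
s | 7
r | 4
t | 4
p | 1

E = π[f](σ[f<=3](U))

Row counts bottom-up:
  U → 4
  σ[f<=3](U) → 1
  π[f](σ[f<=3](U)) → 1

|E| = 1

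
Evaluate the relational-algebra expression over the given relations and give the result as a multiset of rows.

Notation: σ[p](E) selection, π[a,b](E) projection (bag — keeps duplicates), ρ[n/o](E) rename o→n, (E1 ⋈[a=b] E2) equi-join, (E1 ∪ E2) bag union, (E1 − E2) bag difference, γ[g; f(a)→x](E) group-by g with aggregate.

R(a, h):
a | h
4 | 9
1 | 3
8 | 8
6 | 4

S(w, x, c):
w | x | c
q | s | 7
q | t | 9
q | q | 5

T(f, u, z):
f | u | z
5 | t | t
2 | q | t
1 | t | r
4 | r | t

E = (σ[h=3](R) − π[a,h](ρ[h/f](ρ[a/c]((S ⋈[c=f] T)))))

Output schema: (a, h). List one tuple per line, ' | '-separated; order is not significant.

Row counts bottom-up:
  R → 4
  σ[h=3](R) → 1
  S → 3
  T → 4
  (S ⋈[c=f] T) → 1
  ρ[a/c]((S ⋈[c=f] T)) → 1
  ρ[h/f](ρ[a/c]((S ⋈[c=f] T))) → 1
  π[a,h](ρ[h/f](ρ[a/c]((S ⋈[c=f] T)))) → 1
  (σ[h=3](R) − π[a,h](ρ[h/f](ρ[a/c]((S ⋈[c=f] T))))) → 1

== RESULT ==
a | h
1 | 3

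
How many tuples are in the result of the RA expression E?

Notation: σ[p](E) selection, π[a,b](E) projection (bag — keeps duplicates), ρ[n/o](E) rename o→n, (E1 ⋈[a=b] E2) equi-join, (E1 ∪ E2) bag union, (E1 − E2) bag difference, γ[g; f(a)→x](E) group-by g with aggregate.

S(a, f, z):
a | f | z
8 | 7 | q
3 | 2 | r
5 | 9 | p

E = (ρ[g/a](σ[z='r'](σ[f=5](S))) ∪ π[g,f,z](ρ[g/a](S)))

Row counts bottom-up:
  S → 3
  σ[f=5](S) → 0
  σ[z='r'](σ[f=5](S)) → 0
  ρ[g/a](σ[z='r'](σ[f=5](S))) → 0
  S → 3
  ρ[g/a](S) → 3
  π[g,f,z](ρ[g/a](S)) → 3
  (ρ[g/a](σ[z='r'](σ[f=5](S))) ∪ π[g,f,z](ρ[g/a](S))) → 3

|E| = 3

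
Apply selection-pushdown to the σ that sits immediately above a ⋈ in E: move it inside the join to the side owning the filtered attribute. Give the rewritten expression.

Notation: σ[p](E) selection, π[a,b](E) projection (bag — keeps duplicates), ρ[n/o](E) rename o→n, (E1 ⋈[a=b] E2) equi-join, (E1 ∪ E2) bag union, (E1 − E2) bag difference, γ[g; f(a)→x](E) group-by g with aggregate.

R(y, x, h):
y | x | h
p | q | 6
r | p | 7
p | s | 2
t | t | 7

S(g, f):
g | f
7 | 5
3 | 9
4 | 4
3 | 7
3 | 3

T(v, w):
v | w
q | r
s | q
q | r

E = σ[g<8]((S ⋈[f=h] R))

σ filters on g, owned by the left side.
E' = (σ[g<8](S) ⋈[f=h] R)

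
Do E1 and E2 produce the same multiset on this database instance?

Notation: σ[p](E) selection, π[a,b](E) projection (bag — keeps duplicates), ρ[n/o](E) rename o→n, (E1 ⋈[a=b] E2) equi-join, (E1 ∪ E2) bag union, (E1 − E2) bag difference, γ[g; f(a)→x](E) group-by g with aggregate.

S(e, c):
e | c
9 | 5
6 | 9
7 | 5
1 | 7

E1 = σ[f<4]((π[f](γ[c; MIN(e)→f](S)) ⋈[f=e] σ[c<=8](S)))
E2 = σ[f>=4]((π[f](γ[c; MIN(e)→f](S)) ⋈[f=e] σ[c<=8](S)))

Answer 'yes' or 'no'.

E1 row counts bottom-up:
  S → 4
  γ[c; MIN(e)→f](S) → 3
  π[f](γ[c; MIN(e)→f](S)) → 3
  S → 4
  σ[c<=8](S) → 3
  (π[f](γ[c; MIN(e)→f](S)) ⋈[f=e] σ[c<=8](S)) → 2
  σ[f<4]((π[f](γ[c; MIN(e)→f](S)) ⋈[f=e] σ[c<=8](S))) → 1
E2 row counts bottom-up:
  S → 4
  γ[c; MIN(e)→f](S) → 3
  π[f](γ[c; MIN(e)→f](S)) → 3
  S → 4
  σ[c<=8](S) → 3
  (π[f](γ[c; MIN(e)→f](S)) ⋈[f=e] σ[c<=8](S)) → 2
  σ[f>=4]((π[f](γ[c; MIN(e)→f](S)) ⋈[f=e] σ[c<=8](S))) → 1

E1 result:
f | e | c
1 | 1 | 7
E2 result:
f | e | c
7 | 7 | 5
Witness: (7, 7, 5) appears 0× in E1 but 1× in E2.

no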